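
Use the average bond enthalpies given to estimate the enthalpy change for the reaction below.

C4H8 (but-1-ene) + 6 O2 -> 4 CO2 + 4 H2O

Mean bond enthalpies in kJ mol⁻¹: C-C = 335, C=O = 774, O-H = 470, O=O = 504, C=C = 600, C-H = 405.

ΔH ≈ −2418 kJ

Bonds broken (reactants):
  C-C: 2 × 335 = 670
  C-H: 8 × 405 = 3240
  C=C: 1 × 600 = 600
  O=O: 6 × 504 = 3024
  Σ(broken) = 7534 kJ
Bonds formed (products):
  C=O: 8 × 774 = 6192
  O-H: 8 × 470 = 3760
  Σ(formed) = 9952 kJ
ΔH = Σ(broken) − Σ(formed) = 7534 − 9952 = −2418 kJ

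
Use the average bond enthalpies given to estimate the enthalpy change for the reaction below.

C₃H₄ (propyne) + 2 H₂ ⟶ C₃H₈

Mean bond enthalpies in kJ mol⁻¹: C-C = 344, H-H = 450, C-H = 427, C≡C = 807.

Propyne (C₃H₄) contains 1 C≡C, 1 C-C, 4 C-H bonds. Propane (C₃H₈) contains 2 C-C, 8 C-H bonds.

Bonds broken (reactants):
  C≡C: 1 × 807 = 807
  C-C: 1 × 344 = 344
  C-H: 4 × 427 = 1708
  H-H: 2 × 450 = 900
  Σ(broken) = 3759 kJ
Bonds formed (products):
  C-C: 2 × 344 = 688
  C-H: 8 × 427 = 3416
  Σ(formed) = 4104 kJ
ΔH = Σ(broken) − Σ(formed) = 3759 − 4104 = −345 kJ

ΔH ≈ −345 kJ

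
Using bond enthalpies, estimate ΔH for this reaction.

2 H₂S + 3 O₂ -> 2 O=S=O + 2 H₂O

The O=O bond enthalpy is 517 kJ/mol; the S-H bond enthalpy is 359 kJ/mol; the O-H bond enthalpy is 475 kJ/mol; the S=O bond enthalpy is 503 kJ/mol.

ΔH ≈ −925 kJ

Bonds broken (reactants):
  O=O: 3 × 517 = 1551
  S-H: 4 × 359 = 1436
  Σ(broken) = 2987 kJ
Bonds formed (products):
  O-H: 4 × 475 = 1900
  S=O: 4 × 503 = 2012
  Σ(formed) = 3912 kJ
ΔH = Σ(broken) − Σ(formed) = 2987 − 3912 = −925 kJ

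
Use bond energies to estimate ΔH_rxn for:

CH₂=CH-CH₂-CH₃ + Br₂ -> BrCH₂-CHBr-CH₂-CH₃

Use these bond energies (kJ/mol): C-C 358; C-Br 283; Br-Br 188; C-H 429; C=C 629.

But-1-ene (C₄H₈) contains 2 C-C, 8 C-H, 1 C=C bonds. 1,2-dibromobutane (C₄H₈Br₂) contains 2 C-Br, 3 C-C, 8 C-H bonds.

ΔH ≈ −107 kJ

Bonds broken (reactants):
  Br-Br: 1 × 188 = 188
  C-C: 2 × 358 = 716
  C-H: 8 × 429 = 3432
  C=C: 1 × 629 = 629
  Σ(broken) = 4965 kJ
Bonds formed (products):
  C-Br: 2 × 283 = 566
  C-C: 3 × 358 = 1074
  C-H: 8 × 429 = 3432
  Σ(formed) = 5072 kJ
ΔH = Σ(broken) − Σ(formed) = 4965 − 5072 = −107 kJ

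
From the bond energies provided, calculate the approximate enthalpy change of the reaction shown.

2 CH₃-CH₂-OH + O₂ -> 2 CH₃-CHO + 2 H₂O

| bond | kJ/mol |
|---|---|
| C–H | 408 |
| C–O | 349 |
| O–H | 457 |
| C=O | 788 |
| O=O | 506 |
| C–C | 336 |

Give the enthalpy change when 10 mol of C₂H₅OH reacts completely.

Bonds broken (reactants):
  C–C: 2 × 336 = 672
  C–H: 10 × 408 = 4080
  C–O: 2 × 349 = 698
  O–H: 2 × 457 = 914
  O=O: 1 × 506 = 506
  Σ(broken) = 6870 kJ
Bonds formed (products):
  C–C: 2 × 336 = 672
  C–H: 8 × 408 = 3264
  C=O: 2 × 788 = 1576
  O–H: 4 × 457 = 1828
  Σ(formed) = 7340 kJ
ΔH = Σ(broken) − Σ(formed) = 6870 − 7340 = −470 kJ
For 5× the reaction as written: 5 × (−470) = −2350 kJ

ΔH = −2350 kJ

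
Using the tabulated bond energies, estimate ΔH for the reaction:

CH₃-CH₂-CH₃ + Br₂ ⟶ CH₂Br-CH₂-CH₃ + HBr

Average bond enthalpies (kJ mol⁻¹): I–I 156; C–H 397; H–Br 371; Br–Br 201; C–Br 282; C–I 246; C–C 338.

ΔH ≈ −55 kJ

Bonds broken (reactants):
  Br–Br: 1 × 201 = 201
  C–C: 2 × 338 = 676
  C–H: 8 × 397 = 3176
  Σ(broken) = 4053 kJ
Bonds formed (products):
  C–Br: 1 × 282 = 282
  C–C: 2 × 338 = 676
  C–H: 7 × 397 = 2779
  H–Br: 1 × 371 = 371
  Σ(formed) = 4108 kJ
ΔH = Σ(broken) − Σ(formed) = 4053 − 4108 = −55 kJ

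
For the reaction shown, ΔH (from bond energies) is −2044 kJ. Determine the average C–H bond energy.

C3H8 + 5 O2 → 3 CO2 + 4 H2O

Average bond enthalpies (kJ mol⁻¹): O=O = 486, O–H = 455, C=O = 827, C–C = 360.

D(C–H) ≈ 426 kJ/mol

Let D be the C–H bond energy.
Σ(broken) = 2×360 + 8×D + 5×486 = 3150 + 8D
Σ(formed) = 6×827 + 8×455 = 8602
ΔH = Σ(broken) − Σ(formed) = (3150 + 8D) − (8602) = −5452 + 8D
Setting this equal to −2044 kJ gives 8D = 3408, so D = 426 kJ/mol.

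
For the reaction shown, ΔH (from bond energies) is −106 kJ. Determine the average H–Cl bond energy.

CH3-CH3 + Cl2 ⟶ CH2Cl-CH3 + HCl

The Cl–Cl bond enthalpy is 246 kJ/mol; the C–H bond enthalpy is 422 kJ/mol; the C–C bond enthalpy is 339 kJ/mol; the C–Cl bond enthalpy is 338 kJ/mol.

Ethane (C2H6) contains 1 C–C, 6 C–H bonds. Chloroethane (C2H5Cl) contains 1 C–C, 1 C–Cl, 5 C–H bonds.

D(H–Cl) ≈ 436 kJ/mol

Let D be the H–Cl bond energy.
Σ(broken) = 1×339 + 6×422 + 1×246 = 3117
Σ(formed) = 1×339 + 1×338 + 5×422 + 1×D = 2787 + D
ΔH = Σ(broken) − Σ(formed) = (3117) − (2787 + D) = +330 − D
Setting this equal to −106 kJ gives D = 436 kJ/mol.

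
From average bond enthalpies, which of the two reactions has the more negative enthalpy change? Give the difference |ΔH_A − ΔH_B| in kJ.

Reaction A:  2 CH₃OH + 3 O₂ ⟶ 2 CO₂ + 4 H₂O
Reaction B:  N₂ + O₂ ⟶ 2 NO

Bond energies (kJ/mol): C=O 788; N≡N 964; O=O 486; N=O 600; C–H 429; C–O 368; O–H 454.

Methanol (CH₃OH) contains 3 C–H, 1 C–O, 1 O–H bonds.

Reaction A:
  Bonds broken (reactants):
    C–H: 6 × 429 = 2574
    C–O: 2 × 368 = 736
    O–H: 2 × 454 = 908
    O=O: 3 × 486 = 1458
    Σ(broken) = 5676 kJ
  Bonds formed (products):
    C=O: 4 × 788 = 3152
    O–H: 8 × 454 = 3632
    Σ(formed) = 6784 kJ
  ΔH_A = 5676 − 6784 = −1108 kJ
Reaction B:
  Bonds broken (reactants):
    N≡N: 1 × 964 = 964
    O=O: 1 × 486 = 486
    Σ(broken) = 1450 kJ
  Bonds formed (products):
    N=O: 2 × 600 = 1200
    Σ(formed) = 1200 kJ
  ΔH_B = 1450 − 1200 = +250 kJ
ΔH_A − ΔH_B = −1358 kJ, so reaction A has the more negative ΔH; |ΔH_A − ΔH_B| = 1358 kJ.

Reaction A, by 1358 kJ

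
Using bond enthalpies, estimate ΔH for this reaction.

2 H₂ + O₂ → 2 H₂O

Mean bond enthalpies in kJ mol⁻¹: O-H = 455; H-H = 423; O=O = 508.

ΔH ≈ −466 kJ

Bonds broken (reactants):
  H-H: 2 × 423 = 846
  O=O: 1 × 508 = 508
  Σ(broken) = 1354 kJ
Bonds formed (products):
  O-H: 4 × 455 = 1820
  Σ(formed) = 1820 kJ
ΔH = Σ(broken) − Σ(formed) = 1354 − 1820 = −466 kJ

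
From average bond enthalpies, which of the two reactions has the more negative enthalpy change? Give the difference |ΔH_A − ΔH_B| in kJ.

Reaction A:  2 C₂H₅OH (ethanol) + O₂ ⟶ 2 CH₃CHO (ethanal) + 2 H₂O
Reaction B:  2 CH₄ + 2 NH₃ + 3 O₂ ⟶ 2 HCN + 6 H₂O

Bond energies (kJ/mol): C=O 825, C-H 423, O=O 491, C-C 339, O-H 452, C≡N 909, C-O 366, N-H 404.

Reaction B, by 322 kJ

Reaction A:
  Bonds broken (reactants):
    C-C: 2 × 339 = 678
    C-H: 10 × 423 = 4230
    C-O: 2 × 366 = 732
    O-H: 2 × 452 = 904
    O=O: 1 × 491 = 491
    Σ(broken) = 7035 kJ
  Bonds formed (products):
    C-C: 2 × 339 = 678
    C-H: 8 × 423 = 3384
    C=O: 2 × 825 = 1650
    O-H: 4 × 452 = 1808
    Σ(formed) = 7520 kJ
  ΔH_A = 7035 − 7520 = −485 kJ
Reaction B:
  Bonds broken (reactants):
    C-H: 8 × 423 = 3384
    N-H: 6 × 404 = 2424
    O=O: 3 × 491 = 1473
    Σ(broken) = 7281 kJ
  Bonds formed (products):
    C≡N: 2 × 909 = 1818
    C-H: 2 × 423 = 846
    O-H: 12 × 452 = 5424
    Σ(formed) = 8088 kJ
  ΔH_B = 7281 − 8088 = −807 kJ
ΔH_A − ΔH_B = +322 kJ, so reaction B has the more negative ΔH; |ΔH_A − ΔH_B| = 322 kJ.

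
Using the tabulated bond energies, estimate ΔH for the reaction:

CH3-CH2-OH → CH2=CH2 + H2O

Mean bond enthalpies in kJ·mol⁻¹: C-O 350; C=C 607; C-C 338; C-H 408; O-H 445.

ΔH ≈ +44 kJ

Bonds broken (reactants):
  C-C: 1 × 338 = 338
  C-H: 5 × 408 = 2040
  C-O: 1 × 350 = 350
  O-H: 1 × 445 = 445
  Σ(broken) = 3173 kJ
Bonds formed (products):
  C-H: 4 × 408 = 1632
  C=C: 1 × 607 = 607
  O-H: 2 × 445 = 890
  Σ(formed) = 3129 kJ
ΔH = Σ(broken) − Σ(formed) = 3173 − 3129 = +44 kJ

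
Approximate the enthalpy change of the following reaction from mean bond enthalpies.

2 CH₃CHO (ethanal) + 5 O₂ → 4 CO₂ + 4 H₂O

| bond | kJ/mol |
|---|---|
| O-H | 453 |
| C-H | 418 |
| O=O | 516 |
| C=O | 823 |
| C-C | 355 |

Bonds broken (reactants):
  C-C: 2 × 355 = 710
  C-H: 8 × 418 = 3344
  C=O: 2 × 823 = 1646
  O=O: 5 × 516 = 2580
  Σ(broken) = 8280 kJ
Bonds formed (products):
  C=O: 8 × 823 = 6584
  O-H: 8 × 453 = 3624
  Σ(formed) = 10208 kJ
ΔH = Σ(broken) − Σ(formed) = 8280 − 10208 = −1928 kJ

ΔH ≈ −1928 kJ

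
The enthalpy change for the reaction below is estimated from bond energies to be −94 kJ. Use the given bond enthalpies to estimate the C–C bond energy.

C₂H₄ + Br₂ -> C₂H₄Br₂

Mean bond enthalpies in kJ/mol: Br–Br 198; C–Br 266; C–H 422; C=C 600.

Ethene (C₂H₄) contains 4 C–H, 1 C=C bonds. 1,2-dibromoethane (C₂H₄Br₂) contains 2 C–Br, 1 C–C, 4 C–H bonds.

D(C–C) ≈ 360 kJ/mol

Let D be the C–C bond energy.
Σ(broken) = 1×198 + 4×422 + 1×600 = 2486
Σ(formed) = 2×266 + 1×D + 4×422 = 2220 + D
ΔH = Σ(broken) − Σ(formed) = (2486) − (2220 + D) = +266 − D
Setting this equal to −94 kJ gives D = 360 kJ/mol.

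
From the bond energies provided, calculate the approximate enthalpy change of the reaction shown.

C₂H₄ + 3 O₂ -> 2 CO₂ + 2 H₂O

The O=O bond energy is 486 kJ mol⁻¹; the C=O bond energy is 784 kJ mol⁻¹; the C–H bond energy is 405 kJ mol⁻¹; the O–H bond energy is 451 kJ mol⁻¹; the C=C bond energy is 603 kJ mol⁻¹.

ΔH ≈ −1259 kJ

Bonds broken (reactants):
  C–H: 4 × 405 = 1620
  C=C: 1 × 603 = 603
  O=O: 3 × 486 = 1458
  Σ(broken) = 3681 kJ
Bonds formed (products):
  C=O: 4 × 784 = 3136
  O–H: 4 × 451 = 1804
  Σ(formed) = 4940 kJ
ΔH = Σ(broken) − Σ(formed) = 3681 − 4940 = −1259 kJ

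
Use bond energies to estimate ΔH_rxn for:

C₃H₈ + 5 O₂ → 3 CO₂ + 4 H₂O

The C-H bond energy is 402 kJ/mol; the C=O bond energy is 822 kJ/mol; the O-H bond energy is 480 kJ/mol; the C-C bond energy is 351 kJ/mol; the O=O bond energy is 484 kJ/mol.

ΔH ≈ −2434 kJ

Bonds broken (reactants):
  C-C: 2 × 351 = 702
  C-H: 8 × 402 = 3216
  O=O: 5 × 484 = 2420
  Σ(broken) = 6338 kJ
Bonds formed (products):
  C=O: 6 × 822 = 4932
  O-H: 8 × 480 = 3840
  Σ(formed) = 8772 kJ
ΔH = Σ(broken) − Σ(formed) = 6338 − 8772 = −2434 kJ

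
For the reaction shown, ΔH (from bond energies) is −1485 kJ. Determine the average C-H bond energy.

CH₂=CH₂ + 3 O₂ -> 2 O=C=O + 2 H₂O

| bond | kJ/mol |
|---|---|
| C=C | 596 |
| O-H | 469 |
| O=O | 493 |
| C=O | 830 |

Let D be the C-H bond energy.
Σ(broken) = 4×D + 1×596 + 3×493 = 2075 + 4D
Σ(formed) = 4×830 + 4×469 = 5196
ΔH = Σ(broken) − Σ(formed) = (2075 + 4D) − (5196) = −3121 + 4D
Setting this equal to −1485 kJ gives 4D = 1636, so D = 409 kJ/mol.

D(C-H) ≈ 409 kJ/mol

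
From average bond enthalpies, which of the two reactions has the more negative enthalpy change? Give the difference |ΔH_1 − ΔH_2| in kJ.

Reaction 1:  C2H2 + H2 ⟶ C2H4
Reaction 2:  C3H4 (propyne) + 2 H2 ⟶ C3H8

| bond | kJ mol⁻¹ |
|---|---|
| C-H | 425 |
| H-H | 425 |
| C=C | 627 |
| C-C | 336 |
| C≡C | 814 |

Reaction 2, by 134 kJ

Reaction 1:
  Bonds broken (reactants):
    C≡C: 1 × 814 = 814
    C-H: 2 × 425 = 850
    H-H: 1 × 425 = 425
    Σ(broken) = 2089 kJ
  Bonds formed (products):
    C-H: 4 × 425 = 1700
    C=C: 1 × 627 = 627
    Σ(formed) = 2327 kJ
  ΔH_1 = 2089 − 2327 = −238 kJ
Reaction 2:
  Bonds broken (reactants):
    C≡C: 1 × 814 = 814
    C-C: 1 × 336 = 336
    C-H: 4 × 425 = 1700
    H-H: 2 × 425 = 850
    Σ(broken) = 3700 kJ
  Bonds formed (products):
    C-C: 2 × 336 = 672
    C-H: 8 × 425 = 3400
    Σ(formed) = 4072 kJ
  ΔH_2 = 3700 − 4072 = −372 kJ
ΔH_1 − ΔH_2 = +134 kJ, so reaction 2 has the more negative ΔH; |ΔH_1 − ΔH_2| = 134 kJ.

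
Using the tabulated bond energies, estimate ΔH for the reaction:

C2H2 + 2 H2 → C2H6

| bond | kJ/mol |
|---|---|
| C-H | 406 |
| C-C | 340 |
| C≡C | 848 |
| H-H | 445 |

Bonds broken (reactants):
  C≡C: 1 × 848 = 848
  C-H: 2 × 406 = 812
  H-H: 2 × 445 = 890
  Σ(broken) = 2550 kJ
Bonds formed (products):
  C-C: 1 × 340 = 340
  C-H: 6 × 406 = 2436
  Σ(formed) = 2776 kJ
ΔH = Σ(broken) − Σ(formed) = 2550 − 2776 = −226 kJ

ΔH ≈ −226 kJ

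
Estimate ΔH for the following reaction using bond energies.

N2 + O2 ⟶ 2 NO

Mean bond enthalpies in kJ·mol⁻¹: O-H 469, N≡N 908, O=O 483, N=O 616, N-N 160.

ΔH ≈ +159 kJ

Bonds broken (reactants):
  N≡N: 1 × 908 = 908
  O=O: 1 × 483 = 483
  Σ(broken) = 1391 kJ
Bonds formed (products):
  N=O: 2 × 616 = 1232
  Σ(formed) = 1232 kJ
ΔH = Σ(broken) − Σ(formed) = 1391 − 1232 = +159 kJ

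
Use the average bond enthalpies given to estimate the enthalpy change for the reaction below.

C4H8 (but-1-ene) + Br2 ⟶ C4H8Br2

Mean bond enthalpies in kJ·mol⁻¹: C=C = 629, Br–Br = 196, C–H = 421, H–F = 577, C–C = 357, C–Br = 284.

Bonds broken (reactants):
  Br–Br: 1 × 196 = 196
  C–C: 2 × 357 = 714
  C–H: 8 × 421 = 3368
  C=C: 1 × 629 = 629
  Σ(broken) = 4907 kJ
Bonds formed (products):
  C–Br: 2 × 284 = 568
  C–C: 3 × 357 = 1071
  C–H: 8 × 421 = 3368
  Σ(formed) = 5007 kJ
ΔH = Σ(broken) − Σ(formed) = 4907 − 5007 = −100 kJ

ΔH ≈ −100 kJ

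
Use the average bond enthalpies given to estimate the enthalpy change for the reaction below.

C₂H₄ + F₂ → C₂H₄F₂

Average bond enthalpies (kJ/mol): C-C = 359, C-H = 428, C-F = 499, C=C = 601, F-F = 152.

ΔH ≈ −604 kJ

Bonds broken (reactants):
  C-H: 4 × 428 = 1712
  C=C: 1 × 601 = 601
  F-F: 1 × 152 = 152
  Σ(broken) = 2465 kJ
Bonds formed (products):
  C-C: 1 × 359 = 359
  C-F: 2 × 499 = 998
  C-H: 4 × 428 = 1712
  Σ(formed) = 3069 kJ
ΔH = Σ(broken) − Σ(formed) = 2465 − 3069 = −604 kJ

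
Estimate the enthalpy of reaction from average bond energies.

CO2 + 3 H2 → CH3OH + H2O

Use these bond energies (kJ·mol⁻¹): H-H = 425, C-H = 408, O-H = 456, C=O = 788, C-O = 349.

Bonds broken (reactants):
  C=O: 2 × 788 = 1576
  H-H: 3 × 425 = 1275
  Σ(broken) = 2851 kJ
Bonds formed (products):
  C-H: 3 × 408 = 1224
  C-O: 1 × 349 = 349
  O-H: 3 × 456 = 1368
  Σ(formed) = 2941 kJ
ΔH = Σ(broken) − Σ(formed) = 2851 − 2941 = −90 kJ

ΔH ≈ −90 kJ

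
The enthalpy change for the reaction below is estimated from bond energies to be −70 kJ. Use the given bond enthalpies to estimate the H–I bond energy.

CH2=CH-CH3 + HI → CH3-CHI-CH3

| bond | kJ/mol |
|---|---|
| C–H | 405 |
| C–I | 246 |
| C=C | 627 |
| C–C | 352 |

D(H–I) ≈ 306 kJ/mol

Let D be the H–I bond energy.
Σ(broken) = 1×352 + 6×405 + 1×627 + 1×D = 3409 + D
Σ(formed) = 2×352 + 7×405 + 1×246 = 3785
ΔH = Σ(broken) − Σ(formed) = (3409 + D) − (3785) = −376 + D
Setting this equal to −70 kJ gives D = 306 kJ/mol.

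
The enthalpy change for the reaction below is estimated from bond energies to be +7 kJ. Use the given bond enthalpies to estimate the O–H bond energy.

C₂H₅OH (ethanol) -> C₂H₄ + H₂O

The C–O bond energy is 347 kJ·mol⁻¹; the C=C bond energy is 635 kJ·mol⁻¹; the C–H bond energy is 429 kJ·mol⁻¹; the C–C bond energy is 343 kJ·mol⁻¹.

D(O–H) ≈ 477 kJ/mol

Let D be the O–H bond energy.
Σ(broken) = 1×343 + 5×429 + 1×347 + 1×D = 2835 + D
Σ(formed) = 4×429 + 1×635 + 2×D = 2351 + 2D
ΔH = Σ(broken) − Σ(formed) = (2835 + D) − (2351 + 2D) = +484 − D
Setting this equal to +7 kJ gives D = 477 kJ/mol.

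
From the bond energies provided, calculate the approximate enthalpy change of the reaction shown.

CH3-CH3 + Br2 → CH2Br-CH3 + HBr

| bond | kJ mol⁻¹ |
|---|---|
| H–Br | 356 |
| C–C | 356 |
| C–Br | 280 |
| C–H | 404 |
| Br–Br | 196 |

ΔH ≈ −36 kJ

Bonds broken (reactants):
  Br–Br: 1 × 196 = 196
  C–C: 1 × 356 = 356
  C–H: 6 × 404 = 2424
  Σ(broken) = 2976 kJ
Bonds formed (products):
  C–Br: 1 × 280 = 280
  C–C: 1 × 356 = 356
  C–H: 5 × 404 = 2020
  H–Br: 1 × 356 = 356
  Σ(formed) = 3012 kJ
ΔH = Σ(broken) − Σ(formed) = 2976 − 3012 = −36 kJ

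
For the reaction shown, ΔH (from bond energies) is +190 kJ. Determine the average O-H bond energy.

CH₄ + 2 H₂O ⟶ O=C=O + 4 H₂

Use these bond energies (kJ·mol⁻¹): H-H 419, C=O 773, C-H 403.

Let D be the O-H bond energy.
Σ(broken) = 4×403 + 4×D = 1612 + 4D
Σ(formed) = 2×773 + 4×419 = 3222
ΔH = Σ(broken) − Σ(formed) = (1612 + 4D) − (3222) = −1610 + 4D
Setting this equal to +190 kJ gives 4D = 1800, so D = 450 kJ/mol.

D(O-H) ≈ 450 kJ/mol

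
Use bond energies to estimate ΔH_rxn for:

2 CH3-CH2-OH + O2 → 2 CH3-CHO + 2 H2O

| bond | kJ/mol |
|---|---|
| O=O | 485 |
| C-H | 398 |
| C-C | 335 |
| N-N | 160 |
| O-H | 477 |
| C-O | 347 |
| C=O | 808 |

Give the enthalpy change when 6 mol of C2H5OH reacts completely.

Bonds broken (reactants):
  C-C: 2 × 335 = 670
  C-H: 10 × 398 = 3980
  C-O: 2 × 347 = 694
  O-H: 2 × 477 = 954
  O=O: 1 × 485 = 485
  Σ(broken) = 6783 kJ
Bonds formed (products):
  C-C: 2 × 335 = 670
  C-H: 8 × 398 = 3184
  C=O: 2 × 808 = 1616
  O-H: 4 × 477 = 1908
  Σ(formed) = 7378 kJ
ΔH = Σ(broken) − Σ(formed) = 6783 − 7378 = −595 kJ
For 3× the reaction as written: 3 × (−595) = −1785 kJ

ΔH = −1785 kJ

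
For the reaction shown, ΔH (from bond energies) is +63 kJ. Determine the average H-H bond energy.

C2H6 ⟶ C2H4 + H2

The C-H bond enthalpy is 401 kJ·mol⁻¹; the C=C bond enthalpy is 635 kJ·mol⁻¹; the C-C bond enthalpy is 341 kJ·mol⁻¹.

Let D be the H-H bond energy.
Σ(broken) = 1×341 + 6×401 = 2747
Σ(formed) = 4×401 + 1×635 + 1×D = 2239 + D
ΔH = Σ(broken) − Σ(formed) = (2747) − (2239 + D) = +508 − D
Setting this equal to +63 kJ gives D = 445 kJ/mol.

D(H-H) ≈ 445 kJ/mol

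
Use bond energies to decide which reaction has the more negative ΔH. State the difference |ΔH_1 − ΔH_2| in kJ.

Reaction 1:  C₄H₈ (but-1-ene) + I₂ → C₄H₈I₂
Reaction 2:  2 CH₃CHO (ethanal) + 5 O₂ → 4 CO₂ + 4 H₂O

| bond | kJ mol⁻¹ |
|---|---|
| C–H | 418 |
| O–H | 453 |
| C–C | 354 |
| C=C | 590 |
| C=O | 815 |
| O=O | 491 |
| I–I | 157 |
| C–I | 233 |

Reaction 2, by 1934 kJ

Reaction 1:
  Bonds broken (reactants):
    C–C: 2 × 354 = 708
    C–H: 8 × 418 = 3344
    C=C: 1 × 590 = 590
    I–I: 1 × 157 = 157
    Σ(broken) = 4799 kJ
  Bonds formed (products):
    C–C: 3 × 354 = 1062
    C–H: 8 × 418 = 3344
    C–I: 2 × 233 = 466
    Σ(formed) = 4872 kJ
  ΔH_1 = 4799 − 4872 = −73 kJ
Reaction 2:
  Bonds broken (reactants):
    C–C: 2 × 354 = 708
    C–H: 8 × 418 = 3344
    C=O: 2 × 815 = 1630
    O=O: 5 × 491 = 2455
    Σ(broken) = 8137 kJ
  Bonds formed (products):
    C=O: 8 × 815 = 6520
    O–H: 8 × 453 = 3624
    Σ(formed) = 10144 kJ
  ΔH_2 = 8137 − 10144 = −2007 kJ
ΔH_1 − ΔH_2 = +1934 kJ, so reaction 2 has the more negative ΔH; |ΔH_1 − ΔH_2| = 1934 kJ.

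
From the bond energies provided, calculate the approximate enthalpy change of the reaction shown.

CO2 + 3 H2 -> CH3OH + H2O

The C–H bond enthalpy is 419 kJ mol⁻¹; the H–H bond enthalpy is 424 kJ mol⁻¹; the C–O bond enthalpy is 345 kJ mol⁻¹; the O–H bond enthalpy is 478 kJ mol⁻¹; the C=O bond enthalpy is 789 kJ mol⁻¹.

Bonds broken (reactants):
  C=O: 2 × 789 = 1578
  H–H: 3 × 424 = 1272
  Σ(broken) = 2850 kJ
Bonds formed (products):
  C–H: 3 × 419 = 1257
  C–O: 1 × 345 = 345
  O–H: 3 × 478 = 1434
  Σ(formed) = 3036 kJ
ΔH = Σ(broken) − Σ(formed) = 2850 − 3036 = −186 kJ

ΔH ≈ −186 kJ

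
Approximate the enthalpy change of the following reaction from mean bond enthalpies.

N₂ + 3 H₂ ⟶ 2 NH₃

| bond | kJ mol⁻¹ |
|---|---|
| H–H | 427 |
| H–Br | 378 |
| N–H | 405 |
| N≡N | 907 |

Bonds broken (reactants):
  H–H: 3 × 427 = 1281
  N≡N: 1 × 907 = 907
  Σ(broken) = 2188 kJ
Bonds formed (products):
  N–H: 6 × 405 = 2430
  Σ(formed) = 2430 kJ
ΔH = Σ(broken) − Σ(formed) = 2188 − 2430 = −242 kJ

ΔH ≈ −242 kJ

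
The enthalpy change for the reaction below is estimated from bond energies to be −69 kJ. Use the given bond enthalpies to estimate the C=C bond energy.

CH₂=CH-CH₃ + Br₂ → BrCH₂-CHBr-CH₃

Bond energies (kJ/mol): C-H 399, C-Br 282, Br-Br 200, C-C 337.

Let D be the C=C bond energy.
Σ(broken) = 1×200 + 1×337 + 6×399 + 1×D = 2931 + D
Σ(formed) = 2×282 + 2×337 + 6×399 = 3632
ΔH = Σ(broken) − Σ(formed) = (2931 + D) − (3632) = −701 + D
Setting this equal to −69 kJ gives D = 632 kJ/mol.

D(C=C) ≈ 632 kJ/mol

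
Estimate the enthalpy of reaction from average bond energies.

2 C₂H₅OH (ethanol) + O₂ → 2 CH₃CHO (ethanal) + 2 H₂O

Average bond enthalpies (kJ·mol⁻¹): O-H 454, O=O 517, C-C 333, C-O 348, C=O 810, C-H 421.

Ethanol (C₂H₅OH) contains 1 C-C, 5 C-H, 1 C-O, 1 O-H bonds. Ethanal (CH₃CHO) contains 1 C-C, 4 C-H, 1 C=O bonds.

Bonds broken (reactants):
  C-C: 2 × 333 = 666
  C-H: 10 × 421 = 4210
  C-O: 2 × 348 = 696
  O-H: 2 × 454 = 908
  O=O: 1 × 517 = 517
  Σ(broken) = 6997 kJ
Bonds formed (products):
  C-C: 2 × 333 = 666
  C-H: 8 × 421 = 3368
  C=O: 2 × 810 = 1620
  O-H: 4 × 454 = 1816
  Σ(formed) = 7470 kJ
ΔH = Σ(broken) − Σ(formed) = 6997 − 7470 = −473 kJ

ΔH ≈ −473 kJ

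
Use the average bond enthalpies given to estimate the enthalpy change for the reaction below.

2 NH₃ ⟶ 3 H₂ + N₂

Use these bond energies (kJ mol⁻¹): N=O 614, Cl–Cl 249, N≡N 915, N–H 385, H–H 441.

ΔH ≈ +72 kJ

Bonds broken (reactants):
  N–H: 6 × 385 = 2310
  Σ(broken) = 2310 kJ
Bonds formed (products):
  H–H: 3 × 441 = 1323
  N≡N: 1 × 915 = 915
  Σ(formed) = 2238 kJ
ΔH = Σ(broken) − Σ(formed) = 2310 − 2238 = +72 kJ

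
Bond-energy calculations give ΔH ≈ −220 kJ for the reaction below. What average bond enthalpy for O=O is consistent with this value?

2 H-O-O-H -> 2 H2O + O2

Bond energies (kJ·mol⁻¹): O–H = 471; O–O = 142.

Let D be the O=O bond energy.
Σ(broken) = 4×471 + 2×142 = 2168
Σ(formed) = 4×471 + 1×D = 1884 + D
ΔH = Σ(broken) − Σ(formed) = (2168) − (1884 + D) = +284 − D
Setting this equal to −220 kJ gives D = 504 kJ/mol.

D(O=O) ≈ 504 kJ/mol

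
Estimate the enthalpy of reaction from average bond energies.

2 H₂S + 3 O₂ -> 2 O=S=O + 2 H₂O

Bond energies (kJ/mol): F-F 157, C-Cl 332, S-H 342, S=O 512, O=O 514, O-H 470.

Bonds broken (reactants):
  O=O: 3 × 514 = 1542
  S-H: 4 × 342 = 1368
  Σ(broken) = 2910 kJ
Bonds formed (products):
  O-H: 4 × 470 = 1880
  S=O: 4 × 512 = 2048
  Σ(formed) = 3928 kJ
ΔH = Σ(broken) − Σ(formed) = 2910 − 3928 = −1018 kJ

ΔH ≈ −1018 kJ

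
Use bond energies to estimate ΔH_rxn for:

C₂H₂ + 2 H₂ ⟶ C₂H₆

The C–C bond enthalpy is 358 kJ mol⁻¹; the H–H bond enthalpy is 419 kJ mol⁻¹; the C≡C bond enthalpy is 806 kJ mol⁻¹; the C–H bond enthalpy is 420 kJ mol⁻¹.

Bonds broken (reactants):
  C≡C: 1 × 806 = 806
  C–H: 2 × 420 = 840
  H–H: 2 × 419 = 838
  Σ(broken) = 2484 kJ
Bonds formed (products):
  C–C: 1 × 358 = 358
  C–H: 6 × 420 = 2520
  Σ(formed) = 2878 kJ
ΔH = Σ(broken) − Σ(formed) = 2484 − 2878 = −394 kJ

ΔH ≈ −394 kJ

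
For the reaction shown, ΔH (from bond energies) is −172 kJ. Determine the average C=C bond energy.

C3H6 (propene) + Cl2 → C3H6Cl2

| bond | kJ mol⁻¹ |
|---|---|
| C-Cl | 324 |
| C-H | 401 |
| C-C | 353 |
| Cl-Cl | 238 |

D(C=C) ≈ 591 kJ/mol

Let D be the C=C bond energy.
Σ(broken) = 1×353 + 6×401 + 1×D + 1×238 = 2997 + D
Σ(formed) = 2×353 + 2×324 + 6×401 = 3760
ΔH = Σ(broken) − Σ(formed) = (2997 + D) − (3760) = −763 + D
Setting this equal to −172 kJ gives D = 591 kJ/mol.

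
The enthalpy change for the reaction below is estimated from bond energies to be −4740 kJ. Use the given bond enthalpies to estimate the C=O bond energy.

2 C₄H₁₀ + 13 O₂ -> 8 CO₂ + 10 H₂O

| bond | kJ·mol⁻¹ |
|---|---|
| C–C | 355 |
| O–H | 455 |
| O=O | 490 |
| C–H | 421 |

D(C=O) ≈ 785 kJ/mol

Let D be the C=O bond energy.
Σ(broken) = 6×355 + 20×421 + 13×490 = 16920
Σ(formed) = 16×D + 20×455 = 9100 + 16D
ΔH = Σ(broken) − Σ(formed) = (16920) − (9100 + 16D) = +7820 − 16D
Setting this equal to −4740 kJ gives 16D = 12560, so D = 785 kJ/mol.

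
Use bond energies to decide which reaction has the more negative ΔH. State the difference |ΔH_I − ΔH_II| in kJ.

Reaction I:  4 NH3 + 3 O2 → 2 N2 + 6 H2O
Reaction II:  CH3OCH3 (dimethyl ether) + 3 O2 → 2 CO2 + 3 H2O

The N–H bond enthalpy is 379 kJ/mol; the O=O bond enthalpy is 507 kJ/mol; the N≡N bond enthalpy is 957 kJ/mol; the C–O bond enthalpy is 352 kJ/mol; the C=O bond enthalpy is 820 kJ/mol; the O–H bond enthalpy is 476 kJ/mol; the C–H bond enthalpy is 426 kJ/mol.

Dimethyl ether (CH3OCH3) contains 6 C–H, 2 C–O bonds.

Reaction I:
  Bonds broken (reactants):
    N–H: 12 × 379 = 4548
    O=O: 3 × 507 = 1521
    Σ(broken) = 6069 kJ
  Bonds formed (products):
    N≡N: 2 × 957 = 1914
    O–H: 12 × 476 = 5712
    Σ(formed) = 7626 kJ
  ΔH_I = 6069 − 7626 = −1557 kJ
Reaction II:
  Bonds broken (reactants):
    C–H: 6 × 426 = 2556
    C–O: 2 × 352 = 704
    O=O: 3 × 507 = 1521
    Σ(broken) = 4781 kJ
  Bonds formed (products):
    C=O: 4 × 820 = 3280
    O–H: 6 × 476 = 2856
    Σ(formed) = 6136 kJ
  ΔH_II = 4781 − 6136 = −1355 kJ
ΔH_I − ΔH_II = −202 kJ, so reaction I has the more negative ΔH; |ΔH_I − ΔH_II| = 202 kJ.

Reaction I, by 202 kJ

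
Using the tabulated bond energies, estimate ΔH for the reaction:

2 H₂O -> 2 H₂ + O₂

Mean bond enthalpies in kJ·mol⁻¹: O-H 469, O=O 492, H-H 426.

ΔH ≈ +532 kJ

Bonds broken (reactants):
  O-H: 4 × 469 = 1876
  Σ(broken) = 1876 kJ
Bonds formed (products):
  H-H: 2 × 426 = 852
  O=O: 1 × 492 = 492
  Σ(formed) = 1344 kJ
ΔH = Σ(broken) − Σ(formed) = 1876 − 1344 = +532 kJ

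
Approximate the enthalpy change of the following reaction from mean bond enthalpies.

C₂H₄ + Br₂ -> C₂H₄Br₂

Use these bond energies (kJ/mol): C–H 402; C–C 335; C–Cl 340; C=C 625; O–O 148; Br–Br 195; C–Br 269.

ΔH ≈ −53 kJ

Bonds broken (reactants):
  Br–Br: 1 × 195 = 195
  C–H: 4 × 402 = 1608
  C=C: 1 × 625 = 625
  Σ(broken) = 2428 kJ
Bonds formed (products):
  C–Br: 2 × 269 = 538
  C–C: 1 × 335 = 335
  C–H: 4 × 402 = 1608
  Σ(formed) = 2481 kJ
ΔH = Σ(broken) − Σ(formed) = 2428 − 2481 = −53 kJ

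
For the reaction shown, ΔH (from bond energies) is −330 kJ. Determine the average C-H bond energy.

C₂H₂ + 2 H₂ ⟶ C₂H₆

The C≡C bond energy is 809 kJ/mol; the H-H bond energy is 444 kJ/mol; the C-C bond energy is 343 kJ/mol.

Let D be the C-H bond energy.
Σ(broken) = 1×809 + 2×D + 2×444 = 1697 + 2D
Σ(formed) = 1×343 + 6×D = 343 + 6D
ΔH = Σ(broken) − Σ(formed) = (1697 + 2D) − (343 + 6D) = +1354 − 4D
Setting this equal to −330 kJ gives 4D = 1684, so D = 421 kJ/mol.

D(C-H) ≈ 421 kJ/mol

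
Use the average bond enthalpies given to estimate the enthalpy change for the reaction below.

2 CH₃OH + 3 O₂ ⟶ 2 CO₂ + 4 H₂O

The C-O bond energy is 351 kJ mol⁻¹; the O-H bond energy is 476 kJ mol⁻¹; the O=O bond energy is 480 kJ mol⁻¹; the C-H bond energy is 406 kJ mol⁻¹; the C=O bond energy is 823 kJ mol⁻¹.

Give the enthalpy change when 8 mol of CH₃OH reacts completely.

Bonds broken (reactants):
  C-H: 6 × 406 = 2436
  C-O: 2 × 351 = 702
  O-H: 2 × 476 = 952
  O=O: 3 × 480 = 1440
  Σ(broken) = 5530 kJ
Bonds formed (products):
  C=O: 4 × 823 = 3292
  O-H: 8 × 476 = 3808
  Σ(formed) = 7100 kJ
ΔH = Σ(broken) − Σ(formed) = 5530 − 7100 = −1570 kJ
For 4× the reaction as written: 4 × (−1570) = −6280 kJ

ΔH = −6280 kJ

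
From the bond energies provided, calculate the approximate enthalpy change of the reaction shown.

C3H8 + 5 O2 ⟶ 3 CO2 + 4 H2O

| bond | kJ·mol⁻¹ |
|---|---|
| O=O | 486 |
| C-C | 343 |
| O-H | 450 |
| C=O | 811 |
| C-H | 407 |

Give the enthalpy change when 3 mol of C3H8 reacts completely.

ΔH = −6282 kJ

Bonds broken (reactants):
  C-C: 2 × 343 = 686
  C-H: 8 × 407 = 3256
  O=O: 5 × 486 = 2430
  Σ(broken) = 6372 kJ
Bonds formed (products):
  C=O: 6 × 811 = 4866
  O-H: 8 × 450 = 3600
  Σ(formed) = 8466 kJ
ΔH = Σ(broken) − Σ(formed) = 6372 − 8466 = −2094 kJ
For 3× the reaction as written: 3 × (−2094) = −6282 kJ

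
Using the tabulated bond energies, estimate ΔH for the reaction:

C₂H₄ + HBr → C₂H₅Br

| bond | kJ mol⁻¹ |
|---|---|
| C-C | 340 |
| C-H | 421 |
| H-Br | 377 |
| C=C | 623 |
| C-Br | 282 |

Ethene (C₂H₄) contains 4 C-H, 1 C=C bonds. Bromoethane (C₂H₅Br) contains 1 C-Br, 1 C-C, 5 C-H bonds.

ΔH ≈ −43 kJ

Bonds broken (reactants):
  C-H: 4 × 421 = 1684
  C=C: 1 × 623 = 623
  H-Br: 1 × 377 = 377
  Σ(broken) = 2684 kJ
Bonds formed (products):
  C-Br: 1 × 282 = 282
  C-C: 1 × 340 = 340
  C-H: 5 × 421 = 2105
  Σ(formed) = 2727 kJ
ΔH = Σ(broken) − Σ(formed) = 2684 − 2727 = −43 kJ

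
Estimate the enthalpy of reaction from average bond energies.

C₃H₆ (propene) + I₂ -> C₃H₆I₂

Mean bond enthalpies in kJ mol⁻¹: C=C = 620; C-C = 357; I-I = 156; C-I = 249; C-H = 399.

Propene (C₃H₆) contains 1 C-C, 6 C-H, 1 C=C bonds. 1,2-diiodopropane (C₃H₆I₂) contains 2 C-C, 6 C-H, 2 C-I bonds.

ΔH ≈ −79 kJ

Bonds broken (reactants):
  C-C: 1 × 357 = 357
  C-H: 6 × 399 = 2394
  C=C: 1 × 620 = 620
  I-I: 1 × 156 = 156
  Σ(broken) = 3527 kJ
Bonds formed (products):
  C-C: 2 × 357 = 714
  C-H: 6 × 399 = 2394
  C-I: 2 × 249 = 498
  Σ(formed) = 3606 kJ
ΔH = Σ(broken) − Σ(formed) = 3527 − 3606 = −79 kJ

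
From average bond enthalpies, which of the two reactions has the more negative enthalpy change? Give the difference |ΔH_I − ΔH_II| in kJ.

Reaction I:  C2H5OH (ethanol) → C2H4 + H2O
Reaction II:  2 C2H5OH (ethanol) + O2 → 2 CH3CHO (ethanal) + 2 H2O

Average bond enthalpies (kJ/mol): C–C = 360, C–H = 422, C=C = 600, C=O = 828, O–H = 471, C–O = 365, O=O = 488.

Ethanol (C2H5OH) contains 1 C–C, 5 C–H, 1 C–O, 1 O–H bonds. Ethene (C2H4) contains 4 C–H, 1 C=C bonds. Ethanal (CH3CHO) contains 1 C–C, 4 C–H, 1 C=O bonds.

Reaction II, by 612 kJ

Reaction I:
  Bonds broken (reactants):
    C–C: 1 × 360 = 360
    C–H: 5 × 422 = 2110
    C–O: 1 × 365 = 365
    O–H: 1 × 471 = 471
    Σ(broken) = 3306 kJ
  Bonds formed (products):
    C–H: 4 × 422 = 1688
    C=C: 1 × 600 = 600
    O–H: 2 × 471 = 942
    Σ(formed) = 3230 kJ
  ΔH_I = 3306 − 3230 = +76 kJ
Reaction II:
  Bonds broken (reactants):
    C–C: 2 × 360 = 720
    C–H: 10 × 422 = 4220
    C–O: 2 × 365 = 730
    O–H: 2 × 471 = 942
    O=O: 1 × 488 = 488
    Σ(broken) = 7100 kJ
  Bonds formed (products):
    C–C: 2 × 360 = 720
    C–H: 8 × 422 = 3376
    C=O: 2 × 828 = 1656
    O–H: 4 × 471 = 1884
    Σ(formed) = 7636 kJ
  ΔH_II = 7100 − 7636 = −536 kJ
ΔH_I − ΔH_II = +612 kJ, so reaction II has the more negative ΔH; |ΔH_I − ΔH_II| = 612 kJ.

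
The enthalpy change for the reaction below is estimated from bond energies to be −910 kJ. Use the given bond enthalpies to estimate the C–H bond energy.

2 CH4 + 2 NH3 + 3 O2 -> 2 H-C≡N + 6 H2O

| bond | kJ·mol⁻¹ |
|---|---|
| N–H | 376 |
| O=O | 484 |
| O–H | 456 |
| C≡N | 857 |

D(C–H) ≈ 428 kJ/mol

Let D be the C–H bond energy.
Σ(broken) = 8×D + 6×376 + 3×484 = 3708 + 8D
Σ(formed) = 2×857 + 2×D + 12×456 = 7186 + 2D
ΔH = Σ(broken) − Σ(formed) = (3708 + 8D) − (7186 + 2D) = −3478 + 6D
Setting this equal to −910 kJ gives 6D = 2568, so D = 428 kJ/mol.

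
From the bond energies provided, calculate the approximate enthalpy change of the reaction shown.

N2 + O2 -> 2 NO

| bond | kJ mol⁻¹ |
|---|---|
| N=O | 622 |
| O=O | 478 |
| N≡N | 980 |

ΔH ≈ +214 kJ

Bonds broken (reactants):
  N≡N: 1 × 980 = 980
  O=O: 1 × 478 = 478
  Σ(broken) = 1458 kJ
Bonds formed (products):
  N=O: 2 × 622 = 1244
  Σ(formed) = 1244 kJ
ΔH = Σ(broken) − Σ(formed) = 1458 − 1244 = +214 kJ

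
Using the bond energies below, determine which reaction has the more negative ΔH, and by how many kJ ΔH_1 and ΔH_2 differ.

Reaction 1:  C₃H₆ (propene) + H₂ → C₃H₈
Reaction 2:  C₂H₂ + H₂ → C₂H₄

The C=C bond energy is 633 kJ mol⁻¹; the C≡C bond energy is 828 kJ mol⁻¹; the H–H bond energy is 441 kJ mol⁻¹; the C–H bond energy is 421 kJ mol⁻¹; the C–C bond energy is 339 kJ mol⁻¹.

Reaction 2, by 99 kJ

Reaction 1:
  Bonds broken (reactants):
    C–C: 1 × 339 = 339
    C–H: 6 × 421 = 2526
    C=C: 1 × 633 = 633
    H–H: 1 × 441 = 441
    Σ(broken) = 3939 kJ
  Bonds formed (products):
    C–C: 2 × 339 = 678
    C–H: 8 × 421 = 3368
    Σ(formed) = 4046 kJ
  ΔH_1 = 3939 − 4046 = −107 kJ
Reaction 2:
  Bonds broken (reactants):
    C≡C: 1 × 828 = 828
    C–H: 2 × 421 = 842
    H–H: 1 × 441 = 441
    Σ(broken) = 2111 kJ
  Bonds formed (products):
    C–H: 4 × 421 = 1684
    C=C: 1 × 633 = 633
    Σ(formed) = 2317 kJ
  ΔH_2 = 2111 − 2317 = −206 kJ
ΔH_1 − ΔH_2 = +99 kJ, so reaction 2 has the more negative ΔH; |ΔH_1 − ΔH_2| = 99 kJ.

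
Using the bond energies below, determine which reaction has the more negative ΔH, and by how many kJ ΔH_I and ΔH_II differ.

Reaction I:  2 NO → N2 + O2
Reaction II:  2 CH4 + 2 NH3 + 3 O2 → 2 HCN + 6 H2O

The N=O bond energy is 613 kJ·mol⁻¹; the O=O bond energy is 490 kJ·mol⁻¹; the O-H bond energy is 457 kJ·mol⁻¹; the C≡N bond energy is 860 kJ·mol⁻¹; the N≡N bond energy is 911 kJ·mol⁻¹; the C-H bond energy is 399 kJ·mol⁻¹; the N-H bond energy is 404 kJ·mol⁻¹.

Reaction I:
  Bonds broken (reactants):
    N=O: 2 × 613 = 1226
    Σ(broken) = 1226 kJ
  Bonds formed (products):
    N≡N: 1 × 911 = 911
    O=O: 1 × 490 = 490
    Σ(formed) = 1401 kJ
  ΔH_I = 1226 − 1401 = −175 kJ
Reaction II:
  Bonds broken (reactants):
    C-H: 8 × 399 = 3192
    N-H: 6 × 404 = 2424
    O=O: 3 × 490 = 1470
    Σ(broken) = 7086 kJ
  Bonds formed (products):
    C≡N: 2 × 860 = 1720
    C-H: 2 × 399 = 798
    O-H: 12 × 457 = 5484
    Σ(formed) = 8002 kJ
  ΔH_II = 7086 − 8002 = −916 kJ
ΔH_I − ΔH_II = +741 kJ, so reaction II has the more negative ΔH; |ΔH_I − ΔH_II| = 741 kJ.

Reaction II, by 741 kJ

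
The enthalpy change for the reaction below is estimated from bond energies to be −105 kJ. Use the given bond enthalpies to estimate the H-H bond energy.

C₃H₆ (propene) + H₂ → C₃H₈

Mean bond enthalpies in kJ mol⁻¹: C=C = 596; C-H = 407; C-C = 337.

D(H-H) ≈ 450 kJ/mol

Let D be the H-H bond energy.
Σ(broken) = 1×337 + 6×407 + 1×596 + 1×D = 3375 + D
Σ(formed) = 2×337 + 8×407 = 3930
ΔH = Σ(broken) − Σ(formed) = (3375 + D) − (3930) = −555 + D
Setting this equal to −105 kJ gives D = 450 kJ/mol.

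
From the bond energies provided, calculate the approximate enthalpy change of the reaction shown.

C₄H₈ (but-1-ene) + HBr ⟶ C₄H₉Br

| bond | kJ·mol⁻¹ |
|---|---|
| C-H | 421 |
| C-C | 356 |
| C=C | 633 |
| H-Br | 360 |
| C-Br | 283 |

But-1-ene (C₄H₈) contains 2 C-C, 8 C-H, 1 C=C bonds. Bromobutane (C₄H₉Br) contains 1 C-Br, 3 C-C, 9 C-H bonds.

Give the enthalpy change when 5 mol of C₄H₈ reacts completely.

Bonds broken (reactants):
  C-C: 2 × 356 = 712
  C-H: 8 × 421 = 3368
  C=C: 1 × 633 = 633
  H-Br: 1 × 360 = 360
  Σ(broken) = 5073 kJ
Bonds formed (products):
  C-Br: 1 × 283 = 283
  C-C: 3 × 356 = 1068
  C-H: 9 × 421 = 3789
  Σ(formed) = 5140 kJ
ΔH = Σ(broken) − Σ(formed) = 5073 − 5140 = −67 kJ
For 5× the reaction as written: 5 × (−67) = −335 kJ

ΔH = −335 kJ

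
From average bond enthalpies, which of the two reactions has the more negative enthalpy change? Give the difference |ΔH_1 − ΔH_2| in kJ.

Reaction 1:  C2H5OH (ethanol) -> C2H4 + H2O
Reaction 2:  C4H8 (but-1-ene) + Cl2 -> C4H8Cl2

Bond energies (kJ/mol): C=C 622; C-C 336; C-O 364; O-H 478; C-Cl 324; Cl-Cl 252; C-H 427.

Reaction 1:
  Bonds broken (reactants):
    C-C: 1 × 336 = 336
    C-H: 5 × 427 = 2135
    C-O: 1 × 364 = 364
    O-H: 1 × 478 = 478
    Σ(broken) = 3313 kJ
  Bonds formed (products):
    C-H: 4 × 427 = 1708
    C=C: 1 × 622 = 622
    O-H: 2 × 478 = 956
    Σ(formed) = 3286 kJ
  ΔH_1 = 3313 − 3286 = +27 kJ
Reaction 2:
  Bonds broken (reactants):
    C-C: 2 × 336 = 672
    C-H: 8 × 427 = 3416
    C=C: 1 × 622 = 622
    Cl-Cl: 1 × 252 = 252
    Σ(broken) = 4962 kJ
  Bonds formed (products):
    C-C: 3 × 336 = 1008
    C-Cl: 2 × 324 = 648
    C-H: 8 × 427 = 3416
    Σ(formed) = 5072 kJ
  ΔH_2 = 4962 − 5072 = −110 kJ
ΔH_1 − ΔH_2 = +137 kJ, so reaction 2 has the more negative ΔH; |ΔH_1 − ΔH_2| = 137 kJ.

Reaction 2, by 137 kJ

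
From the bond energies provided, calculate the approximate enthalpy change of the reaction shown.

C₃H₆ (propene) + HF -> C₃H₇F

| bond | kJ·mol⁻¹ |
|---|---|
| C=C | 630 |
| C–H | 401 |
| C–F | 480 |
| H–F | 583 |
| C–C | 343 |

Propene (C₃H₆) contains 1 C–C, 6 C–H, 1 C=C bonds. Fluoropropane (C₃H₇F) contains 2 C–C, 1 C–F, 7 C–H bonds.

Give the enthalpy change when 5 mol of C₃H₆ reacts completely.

Bonds broken (reactants):
  C–C: 1 × 343 = 343
  C–H: 6 × 401 = 2406
  C=C: 1 × 630 = 630
  H–F: 1 × 583 = 583
  Σ(broken) = 3962 kJ
Bonds formed (products):
  C–C: 2 × 343 = 686
  C–F: 1 × 480 = 480
  C–H: 7 × 401 = 2807
  Σ(formed) = 3973 kJ
ΔH = Σ(broken) − Σ(formed) = 3962 − 3973 = −11 kJ
For 5× the reaction as written: 5 × (−11) = −55 kJ

ΔH = −55 kJ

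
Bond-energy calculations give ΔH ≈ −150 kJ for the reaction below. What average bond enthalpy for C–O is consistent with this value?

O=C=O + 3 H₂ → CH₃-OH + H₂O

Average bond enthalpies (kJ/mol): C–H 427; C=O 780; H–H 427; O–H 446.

D(C–O) ≈ 372 kJ/mol

Let D be the C–O bond energy.
Σ(broken) = 2×780 + 3×427 = 2841
Σ(formed) = 3×427 + 1×D + 3×446 = 2619 + D
ΔH = Σ(broken) − Σ(formed) = (2841) − (2619 + D) = +222 − D
Setting this equal to −150 kJ gives D = 372 kJ/mol.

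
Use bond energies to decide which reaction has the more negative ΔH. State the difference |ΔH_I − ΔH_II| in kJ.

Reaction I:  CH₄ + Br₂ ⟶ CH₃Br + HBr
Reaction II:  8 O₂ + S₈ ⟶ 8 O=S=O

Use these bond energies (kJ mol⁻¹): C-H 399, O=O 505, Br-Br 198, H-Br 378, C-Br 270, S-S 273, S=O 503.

Reaction I:
  Bonds broken (reactants):
    Br-Br: 1 × 198 = 198
    C-H: 4 × 399 = 1596
    Σ(broken) = 1794 kJ
  Bonds formed (products):
    C-Br: 1 × 270 = 270
    C-H: 3 × 399 = 1197
    H-Br: 1 × 378 = 378
    Σ(formed) = 1845 kJ
  ΔH_I = 1794 − 1845 = −51 kJ
Reaction II:
  Bonds broken (reactants):
    O=O: 8 × 505 = 4040
    S-S: 8 × 273 = 2184
    Σ(broken) = 6224 kJ
  Bonds formed (products):
    S=O: 16 × 503 = 8048
    Σ(formed) = 8048 kJ
  ΔH_II = 6224 − 8048 = −1824 kJ
ΔH_I − ΔH_II = +1773 kJ, so reaction II has the more negative ΔH; |ΔH_I − ΔH_II| = 1773 kJ.

Reaction II, by 1773 kJ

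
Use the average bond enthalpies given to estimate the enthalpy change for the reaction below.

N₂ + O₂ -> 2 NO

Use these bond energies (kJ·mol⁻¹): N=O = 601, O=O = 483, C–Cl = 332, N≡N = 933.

Bonds broken (reactants):
  N≡N: 1 × 933 = 933
  O=O: 1 × 483 = 483
  Σ(broken) = 1416 kJ
Bonds formed (products):
  N=O: 2 × 601 = 1202
  Σ(formed) = 1202 kJ
ΔH = Σ(broken) − Σ(formed) = 1416 − 1202 = +214 kJ

ΔH ≈ +214 kJ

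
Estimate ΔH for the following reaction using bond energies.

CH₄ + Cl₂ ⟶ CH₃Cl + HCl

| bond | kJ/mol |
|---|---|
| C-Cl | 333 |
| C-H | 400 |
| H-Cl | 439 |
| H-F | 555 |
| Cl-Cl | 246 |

ΔH ≈ −126 kJ

Bonds broken (reactants):
  C-H: 4 × 400 = 1600
  Cl-Cl: 1 × 246 = 246
  Σ(broken) = 1846 kJ
Bonds formed (products):
  C-Cl: 1 × 333 = 333
  C-H: 3 × 400 = 1200
  H-Cl: 1 × 439 = 439
  Σ(formed) = 1972 kJ
ΔH = Σ(broken) − Σ(formed) = 1846 − 1972 = −126 kJ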